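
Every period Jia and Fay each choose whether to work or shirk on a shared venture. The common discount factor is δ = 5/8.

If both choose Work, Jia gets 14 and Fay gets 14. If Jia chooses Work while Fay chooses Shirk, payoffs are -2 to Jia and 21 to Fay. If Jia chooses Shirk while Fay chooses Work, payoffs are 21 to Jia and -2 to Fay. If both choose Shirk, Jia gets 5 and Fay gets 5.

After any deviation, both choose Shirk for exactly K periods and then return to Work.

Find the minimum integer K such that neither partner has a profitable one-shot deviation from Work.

No profitable deviation requires (14−5)(δ+…+δ^K) ≥ 21−14, i.e. δ+…+δ^K ≥ 7/9 ≈ 0.7778.
With δ = 5/8, the partial sums are K=1: 0.6250, K=2: 1.0156.
K = 2 is the first length at which the sum reaches 0.7778.

2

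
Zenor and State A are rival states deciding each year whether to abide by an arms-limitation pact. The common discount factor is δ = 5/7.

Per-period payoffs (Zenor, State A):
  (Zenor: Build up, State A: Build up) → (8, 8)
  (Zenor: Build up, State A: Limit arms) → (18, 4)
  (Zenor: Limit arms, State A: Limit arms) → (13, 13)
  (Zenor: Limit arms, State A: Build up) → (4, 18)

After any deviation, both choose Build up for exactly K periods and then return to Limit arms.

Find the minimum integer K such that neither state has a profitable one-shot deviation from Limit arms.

No profitable deviation requires (13−8)(δ+…+δ^K) ≥ 18−13, i.e. δ+…+δ^K ≥ 1 ≈ 1.0000.
With δ = 5/7, the partial sums are K=1: 0.7143, K=2: 1.2245.
K = 2 is the first length at which the sum reaches 1.0000.

2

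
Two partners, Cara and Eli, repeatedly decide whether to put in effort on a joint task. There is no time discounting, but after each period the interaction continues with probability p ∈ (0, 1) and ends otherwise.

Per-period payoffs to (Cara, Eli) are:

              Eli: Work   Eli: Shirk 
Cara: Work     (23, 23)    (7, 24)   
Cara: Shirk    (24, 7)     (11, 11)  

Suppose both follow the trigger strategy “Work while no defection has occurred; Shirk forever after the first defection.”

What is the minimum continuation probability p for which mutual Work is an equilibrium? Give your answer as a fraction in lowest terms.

With no time discounting, the continuation probability p plays the role of the discount factor.
Grim-trigger IC: 23/(1−p) ≥ 24 + 11p/(1−p) ⇒ p ≥ (24−23)/(24−11) = 1/13.

1/13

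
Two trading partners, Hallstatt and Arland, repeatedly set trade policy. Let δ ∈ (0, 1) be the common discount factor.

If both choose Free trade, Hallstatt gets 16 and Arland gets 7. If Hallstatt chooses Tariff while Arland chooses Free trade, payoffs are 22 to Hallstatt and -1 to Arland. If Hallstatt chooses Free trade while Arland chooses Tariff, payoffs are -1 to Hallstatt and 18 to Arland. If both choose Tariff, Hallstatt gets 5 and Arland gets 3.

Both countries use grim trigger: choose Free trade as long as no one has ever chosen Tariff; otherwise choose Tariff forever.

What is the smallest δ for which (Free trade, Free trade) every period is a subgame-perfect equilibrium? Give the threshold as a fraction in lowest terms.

11/15

Hallstatt: cooperation gives 16 each period; deviation gives 22 once then 5 forever.
  16/(1−δ) ≥ 22 + 5δ/(1−δ) ⇒ δ ≥ 6/17.
Arland: cooperation gives 7 each period; deviation gives 18 once then 3 forever.
  δ ≥ 11/15.
Both must hold, so the binding constraint is Arland's: δ ≥ 11/15.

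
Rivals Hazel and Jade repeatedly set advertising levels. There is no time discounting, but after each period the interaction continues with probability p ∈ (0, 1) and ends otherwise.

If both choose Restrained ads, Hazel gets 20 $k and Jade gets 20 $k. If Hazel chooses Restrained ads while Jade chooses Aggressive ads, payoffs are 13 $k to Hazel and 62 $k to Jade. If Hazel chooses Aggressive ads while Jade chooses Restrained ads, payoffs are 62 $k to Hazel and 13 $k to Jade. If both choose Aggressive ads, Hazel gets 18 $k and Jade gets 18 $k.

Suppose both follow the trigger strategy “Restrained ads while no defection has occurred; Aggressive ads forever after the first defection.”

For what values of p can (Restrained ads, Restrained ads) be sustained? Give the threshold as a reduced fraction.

21/22

Expected cooperation value is 20 + p·20 + p²·20 + … = 20/(1−p); deviation gives 62 + p·18/(1−p).
20 ≥ 62(1−p) + 18p ⇒ 44p ≥ 42 ⇒ p ≥ 42/44 = 21/22.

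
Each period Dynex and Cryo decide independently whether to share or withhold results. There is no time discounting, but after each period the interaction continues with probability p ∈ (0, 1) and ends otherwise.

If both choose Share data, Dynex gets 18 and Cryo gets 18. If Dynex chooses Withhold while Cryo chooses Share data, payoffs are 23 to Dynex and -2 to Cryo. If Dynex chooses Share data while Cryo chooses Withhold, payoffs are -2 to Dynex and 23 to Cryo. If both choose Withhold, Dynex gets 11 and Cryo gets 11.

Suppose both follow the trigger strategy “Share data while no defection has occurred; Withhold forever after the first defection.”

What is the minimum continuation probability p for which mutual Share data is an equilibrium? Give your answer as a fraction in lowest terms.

Expected cooperation value is 18 + p·18 + p²·18 + … = 18/(1−p); deviation gives 23 + p·11/(1−p).
18 ≥ 23(1−p) + 11p ⇒ 12p ≥ 5 ⇒ p ≥ 5/12.

5/12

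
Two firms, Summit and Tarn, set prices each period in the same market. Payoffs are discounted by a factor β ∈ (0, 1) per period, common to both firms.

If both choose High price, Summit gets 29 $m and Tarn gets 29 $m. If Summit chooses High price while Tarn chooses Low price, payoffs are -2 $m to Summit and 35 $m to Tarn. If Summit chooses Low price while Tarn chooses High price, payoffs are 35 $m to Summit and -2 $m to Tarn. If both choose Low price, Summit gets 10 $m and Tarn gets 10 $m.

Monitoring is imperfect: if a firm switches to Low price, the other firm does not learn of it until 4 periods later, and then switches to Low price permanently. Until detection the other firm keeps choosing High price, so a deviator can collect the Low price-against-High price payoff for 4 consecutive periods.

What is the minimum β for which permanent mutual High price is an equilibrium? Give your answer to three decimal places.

A deviator earns 35 for 4 periods, then 10 forever; cooperating earns 29 forever. Multiplying the IC by (1−β):
29 ≥ 35(1−β^4) + 10β^4, so 25·β^4 ≥ 6 and β^4 ≥ 6/25.
β ≥ (6/25)^(1/4) ≈ 0.700.

0.700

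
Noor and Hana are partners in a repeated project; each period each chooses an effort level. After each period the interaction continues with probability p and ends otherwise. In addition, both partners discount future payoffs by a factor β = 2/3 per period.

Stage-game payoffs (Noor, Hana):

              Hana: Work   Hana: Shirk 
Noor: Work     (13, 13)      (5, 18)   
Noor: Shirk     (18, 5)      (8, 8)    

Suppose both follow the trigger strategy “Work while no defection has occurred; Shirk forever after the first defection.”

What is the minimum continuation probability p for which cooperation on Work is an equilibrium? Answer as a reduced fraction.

3/4

Expected continuation weight on next period's payoff is β·p = 2/3·p, which plays the role of the discount factor.
Cooperation requires 2/3·p ≥ (18−13)/(18−8) = 1/2, hence p ≥ 3/4.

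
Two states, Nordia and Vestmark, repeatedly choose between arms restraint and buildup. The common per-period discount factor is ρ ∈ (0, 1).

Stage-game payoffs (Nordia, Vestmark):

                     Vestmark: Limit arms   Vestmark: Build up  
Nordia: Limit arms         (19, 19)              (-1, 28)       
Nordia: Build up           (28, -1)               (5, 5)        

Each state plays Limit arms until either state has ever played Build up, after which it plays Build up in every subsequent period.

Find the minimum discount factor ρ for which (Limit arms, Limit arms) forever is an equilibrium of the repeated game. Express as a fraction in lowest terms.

9/23

Under grim trigger the critical discount factor is (T−C)/(T−P) with T = 28, C = 19, P = 5.
ρ* = (28−19)/(28−5) = 9/23.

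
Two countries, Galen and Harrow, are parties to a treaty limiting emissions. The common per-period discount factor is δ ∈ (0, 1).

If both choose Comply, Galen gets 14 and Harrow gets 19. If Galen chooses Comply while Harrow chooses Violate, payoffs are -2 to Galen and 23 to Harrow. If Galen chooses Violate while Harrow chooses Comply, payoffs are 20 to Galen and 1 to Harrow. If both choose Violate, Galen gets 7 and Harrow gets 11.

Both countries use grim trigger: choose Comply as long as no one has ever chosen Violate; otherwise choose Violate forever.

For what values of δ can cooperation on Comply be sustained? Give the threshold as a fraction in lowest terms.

6/13

Galen: cooperation gives 14 each period; deviation gives 20 once then 7 forever.
  14/(1−δ) ≥ 20 + 7δ/(1−δ) ⇒ δ ≥ 6/13.
Harrow: cooperation gives 19 each period; deviation gives 23 once then 11 forever.
  δ ≥ 4/12 = 1/3.
Both must hold, so the binding constraint is Galen's: δ ≥ 6/13.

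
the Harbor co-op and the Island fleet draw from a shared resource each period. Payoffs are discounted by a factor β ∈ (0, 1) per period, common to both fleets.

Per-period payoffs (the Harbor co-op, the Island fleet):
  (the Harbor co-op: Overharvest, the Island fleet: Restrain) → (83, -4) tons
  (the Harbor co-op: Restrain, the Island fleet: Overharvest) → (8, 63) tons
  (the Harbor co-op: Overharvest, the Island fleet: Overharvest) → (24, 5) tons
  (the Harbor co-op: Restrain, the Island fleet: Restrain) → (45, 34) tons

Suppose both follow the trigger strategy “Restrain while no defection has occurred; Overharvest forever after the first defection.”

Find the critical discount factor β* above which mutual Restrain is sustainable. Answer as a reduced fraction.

38/59

the Harbor co-op: cooperation gives 45 each period; deviation gives 83 once then 24 forever.
  45/(1−β) ≥ 83 + 24β/(1−β) ⇒ β ≥ 38/59.
the Island fleet: cooperation gives 34 each period; deviation gives 63 once then 5 forever.
  β ≥ 29/58 = 1/2.
Both must hold, so the binding constraint is the Harbor co-op's: β ≥ 38/59.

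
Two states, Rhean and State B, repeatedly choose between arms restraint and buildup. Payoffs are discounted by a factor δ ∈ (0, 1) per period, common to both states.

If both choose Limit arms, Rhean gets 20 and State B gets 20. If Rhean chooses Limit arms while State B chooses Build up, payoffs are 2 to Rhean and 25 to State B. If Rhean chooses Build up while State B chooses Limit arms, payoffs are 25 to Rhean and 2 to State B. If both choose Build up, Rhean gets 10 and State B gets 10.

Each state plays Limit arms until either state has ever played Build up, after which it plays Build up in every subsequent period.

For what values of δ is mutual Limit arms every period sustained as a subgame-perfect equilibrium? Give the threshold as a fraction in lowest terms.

Cooperation forever yields 20 each period: 20/(1−δ).
Deviating yields 25 once, then 10 forever: 25 + 10δ/(1−δ).
No profitable deviation requires 20/(1−δ) ≥ 25 + 10δ/(1−δ).
Multiplying by (1−δ): 20 ≥ 25(1−δ) + 10δ = 25 − 15δ.
So 15δ ≥ 5, i.e. δ ≥ 5/15 = 1/3.

1/3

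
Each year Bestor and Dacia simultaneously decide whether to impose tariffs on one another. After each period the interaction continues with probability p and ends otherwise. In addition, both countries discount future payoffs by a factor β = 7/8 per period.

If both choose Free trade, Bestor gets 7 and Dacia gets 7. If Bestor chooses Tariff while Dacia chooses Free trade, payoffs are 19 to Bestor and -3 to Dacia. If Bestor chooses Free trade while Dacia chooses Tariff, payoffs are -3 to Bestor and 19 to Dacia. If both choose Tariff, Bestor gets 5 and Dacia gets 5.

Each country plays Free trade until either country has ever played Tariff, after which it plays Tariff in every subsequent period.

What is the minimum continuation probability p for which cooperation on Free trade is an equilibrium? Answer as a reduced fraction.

With continuation probability p and discount β, the effective per-period discount factor is βp.
Grim-trigger IC: βp ≥ (19−7)/(19−5) = 6/7.
So p ≥ (6/7)/(7/8) = 48/49.

48/49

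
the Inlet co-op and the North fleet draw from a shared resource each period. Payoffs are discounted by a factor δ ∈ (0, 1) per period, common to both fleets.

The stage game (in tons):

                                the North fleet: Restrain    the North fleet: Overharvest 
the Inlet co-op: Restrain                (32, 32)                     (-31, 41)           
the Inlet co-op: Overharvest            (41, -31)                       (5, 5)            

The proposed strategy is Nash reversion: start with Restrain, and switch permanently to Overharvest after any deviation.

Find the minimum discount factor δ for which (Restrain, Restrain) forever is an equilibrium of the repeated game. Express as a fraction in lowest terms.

1/4

Cooperation forever yields 32 each period: 32/(1−δ).
Deviating yields 41 once, then 5 forever: 41 + 5δ/(1−δ).
No profitable deviation requires 32/(1−δ) ≥ 41 + 5δ/(1−δ).
Multiplying by (1−δ): 32 ≥ 41(1−δ) + 5δ = 41 − 36δ.
So 36δ ≥ 9, i.e. δ ≥ 9/36 = 1/4.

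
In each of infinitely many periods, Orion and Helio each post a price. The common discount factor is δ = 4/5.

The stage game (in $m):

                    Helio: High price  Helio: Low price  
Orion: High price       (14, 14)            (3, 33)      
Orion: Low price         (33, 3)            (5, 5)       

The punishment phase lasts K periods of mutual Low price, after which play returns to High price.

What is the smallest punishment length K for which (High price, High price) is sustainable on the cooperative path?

No profitable deviation requires (14−5)(δ+…+δ^K) ≥ 33−14, i.e. δ+…+δ^K ≥ 19/9 ≈ 2.1111.
With δ = 4/5, the partial sums are K=1: 0.8000, K=2: 1.4400, K=3: 1.9520, K=4: 2.3616.
K = 4 is the first length at which the sum reaches 2.1111.

4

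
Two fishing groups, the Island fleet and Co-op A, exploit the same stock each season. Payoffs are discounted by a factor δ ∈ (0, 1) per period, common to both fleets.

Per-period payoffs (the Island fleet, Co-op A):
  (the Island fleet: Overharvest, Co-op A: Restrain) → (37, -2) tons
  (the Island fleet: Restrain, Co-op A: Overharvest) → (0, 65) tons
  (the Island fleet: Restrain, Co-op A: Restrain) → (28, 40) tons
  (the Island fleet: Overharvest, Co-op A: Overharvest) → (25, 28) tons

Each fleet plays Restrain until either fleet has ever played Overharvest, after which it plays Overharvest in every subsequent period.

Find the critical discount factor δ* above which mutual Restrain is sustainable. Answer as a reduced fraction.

3/4

For the Island fleet: deviation gain 37−28 = 9, per-period punishment loss 28−25 = 3. IC gives δ ≥ 9/12 = 3/4.
For Co-op A: gain 25, loss 12 per period, so δ ≥ 25/37.
The tighter constraint is the Island fleet's, so cooperation needs δ ≥ 3/4.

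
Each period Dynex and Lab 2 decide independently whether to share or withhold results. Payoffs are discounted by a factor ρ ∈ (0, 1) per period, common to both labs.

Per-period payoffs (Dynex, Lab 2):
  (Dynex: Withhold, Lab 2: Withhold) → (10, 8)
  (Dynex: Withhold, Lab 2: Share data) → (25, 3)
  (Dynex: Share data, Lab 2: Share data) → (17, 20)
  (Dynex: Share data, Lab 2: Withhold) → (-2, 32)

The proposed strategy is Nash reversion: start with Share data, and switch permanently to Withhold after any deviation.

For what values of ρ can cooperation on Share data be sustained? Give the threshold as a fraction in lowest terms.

8/15

Dynex's threshold: (25−17)/(25−10) = 8/15.
Lab 2's threshold: (32−20)/(32−8) = 1/2.
8/15 > 1/2, so Dynex binds and ρ* = 8/15.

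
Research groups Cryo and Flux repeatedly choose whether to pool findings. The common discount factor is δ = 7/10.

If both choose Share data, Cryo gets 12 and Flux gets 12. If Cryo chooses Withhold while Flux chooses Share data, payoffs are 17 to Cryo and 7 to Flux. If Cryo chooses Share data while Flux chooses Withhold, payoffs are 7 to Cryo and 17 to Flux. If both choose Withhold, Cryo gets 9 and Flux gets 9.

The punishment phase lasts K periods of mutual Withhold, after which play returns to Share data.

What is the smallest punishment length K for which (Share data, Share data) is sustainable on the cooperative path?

Need Σ_{k=1}^{K} δ^k ≥ (17−12)/(12−9) = 1.6667 at δ = 7/10.
At K = 3 the sum is 1.5330 < 1.6667; at K = 4 it is 1.7731 ≥ 1.6667.
So the minimum punishment length is K = 4.

4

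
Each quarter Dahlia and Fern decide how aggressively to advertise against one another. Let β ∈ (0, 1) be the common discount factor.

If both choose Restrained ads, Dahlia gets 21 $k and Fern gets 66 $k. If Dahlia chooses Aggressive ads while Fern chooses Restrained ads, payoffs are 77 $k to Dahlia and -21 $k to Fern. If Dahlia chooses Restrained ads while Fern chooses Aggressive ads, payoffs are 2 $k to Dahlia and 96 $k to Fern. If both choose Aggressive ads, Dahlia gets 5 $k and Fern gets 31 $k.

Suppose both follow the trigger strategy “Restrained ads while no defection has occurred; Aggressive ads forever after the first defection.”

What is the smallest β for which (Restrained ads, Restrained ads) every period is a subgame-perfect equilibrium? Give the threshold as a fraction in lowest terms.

Dahlia: cooperation gives 21 each period; deviation gives 77 once then 5 forever.
  21/(1−β) ≥ 77 + 5β/(1−β) ⇒ β ≥ 56/72 = 7/9.
Fern: cooperation gives 66 each period; deviation gives 96 once then 31 forever.
  β ≥ 30/65 = 6/13.
Both must hold, so the binding constraint is Dahlia's: β ≥ 7/9.

7/9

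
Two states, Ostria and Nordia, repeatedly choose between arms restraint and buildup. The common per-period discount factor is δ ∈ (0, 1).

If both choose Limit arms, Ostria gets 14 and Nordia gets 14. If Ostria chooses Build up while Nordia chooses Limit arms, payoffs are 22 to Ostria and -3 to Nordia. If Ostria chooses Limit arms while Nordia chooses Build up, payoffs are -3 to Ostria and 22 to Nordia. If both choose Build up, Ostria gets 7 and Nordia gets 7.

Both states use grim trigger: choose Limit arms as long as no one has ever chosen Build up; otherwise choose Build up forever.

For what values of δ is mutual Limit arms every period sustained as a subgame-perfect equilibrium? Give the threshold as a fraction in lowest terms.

8/15

Cooperation forever yields 14 each period: 14/(1−δ).
Deviating yields 22 once, then 7 forever: 22 + 7δ/(1−δ).
No profitable deviation requires 14/(1−δ) ≥ 22 + 7δ/(1−δ).
Multiplying by (1−δ): 14 ≥ 22(1−δ) + 7δ = 22 − 15δ.
So 15δ ≥ 8, i.e. δ ≥ 8/15.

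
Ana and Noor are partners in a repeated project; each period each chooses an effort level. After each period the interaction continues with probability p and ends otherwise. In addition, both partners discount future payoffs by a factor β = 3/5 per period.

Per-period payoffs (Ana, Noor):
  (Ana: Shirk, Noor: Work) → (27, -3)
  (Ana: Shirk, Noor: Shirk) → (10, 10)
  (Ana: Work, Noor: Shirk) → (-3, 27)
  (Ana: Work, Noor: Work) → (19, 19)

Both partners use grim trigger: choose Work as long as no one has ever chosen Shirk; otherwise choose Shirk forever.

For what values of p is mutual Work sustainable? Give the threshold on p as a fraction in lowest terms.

With continuation probability p and discount β, the effective per-period discount factor is βp.
Grim-trigger IC: βp ≥ (27−19)/(27−10) = 8/17.
So p ≥ (8/17)/(3/5) = 40/51.

40/51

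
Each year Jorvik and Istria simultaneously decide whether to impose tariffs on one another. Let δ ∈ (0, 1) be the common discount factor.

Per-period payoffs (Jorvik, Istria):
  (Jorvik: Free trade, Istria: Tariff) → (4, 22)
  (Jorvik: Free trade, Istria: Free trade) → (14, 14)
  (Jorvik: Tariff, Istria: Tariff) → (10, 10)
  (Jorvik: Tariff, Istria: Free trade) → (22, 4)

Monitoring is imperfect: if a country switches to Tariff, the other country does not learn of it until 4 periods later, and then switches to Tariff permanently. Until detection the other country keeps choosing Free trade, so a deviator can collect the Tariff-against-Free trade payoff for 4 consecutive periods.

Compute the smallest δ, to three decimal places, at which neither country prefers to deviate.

0.904

The best deviation is to choose Tariff for all 4 undetected periods, earning 22 each, then 10 forever once detected.
Deviation value: 22(1−δ^4)/(1−δ) + 10δ^4/(1−δ); cooperation value: 14/(1−δ).
IC: 14 ≥ 22(1−δ^4) + 10δ^4 = 22 − 12δ^4.
So δ^4 ≥ 8/12 = 2/3, giving δ ≥ (2/3)^(1/4) ≈ 0.904.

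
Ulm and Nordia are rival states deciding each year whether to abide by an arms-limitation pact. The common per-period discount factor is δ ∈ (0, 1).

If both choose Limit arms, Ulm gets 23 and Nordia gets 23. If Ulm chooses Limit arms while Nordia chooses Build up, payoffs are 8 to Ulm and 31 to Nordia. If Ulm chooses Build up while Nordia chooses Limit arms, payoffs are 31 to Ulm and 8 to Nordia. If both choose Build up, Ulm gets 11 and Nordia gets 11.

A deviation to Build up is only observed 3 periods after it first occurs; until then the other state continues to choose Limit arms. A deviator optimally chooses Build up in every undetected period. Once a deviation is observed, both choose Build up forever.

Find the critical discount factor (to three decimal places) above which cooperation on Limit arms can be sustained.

The best deviation is to choose Build up for all 3 undetected periods, earning 31 each, then 11 forever once detected.
Deviation value: 31(1−δ^3)/(1−δ) + 11δ^3/(1−δ); cooperation value: 23/(1−δ).
IC: 23 ≥ 31(1−δ^3) + 11δ^3 = 31 − 20δ^3.
So δ^3 ≥ 8/20 = 2/5, giving δ ≥ (2/5)^(1/3) ≈ 0.737.

0.737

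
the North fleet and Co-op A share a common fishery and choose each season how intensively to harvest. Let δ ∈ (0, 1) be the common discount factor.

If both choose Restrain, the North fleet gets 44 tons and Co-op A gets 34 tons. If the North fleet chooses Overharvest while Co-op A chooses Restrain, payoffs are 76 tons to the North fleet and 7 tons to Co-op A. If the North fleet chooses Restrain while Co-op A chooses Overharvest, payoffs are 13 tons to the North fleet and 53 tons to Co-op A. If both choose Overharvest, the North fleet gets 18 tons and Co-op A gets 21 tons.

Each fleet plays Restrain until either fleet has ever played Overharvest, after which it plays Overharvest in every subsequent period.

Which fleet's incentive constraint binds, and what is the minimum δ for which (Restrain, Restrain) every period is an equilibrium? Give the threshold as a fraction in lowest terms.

Co-op A; δ ≥ 19/32

the North fleet's threshold: (76−44)/(76−18) = 16/29.
Co-op A's threshold: (53−34)/(53−21) = 19/32.
16/29 < 19/32, so Co-op A binds and δ* = 19/32.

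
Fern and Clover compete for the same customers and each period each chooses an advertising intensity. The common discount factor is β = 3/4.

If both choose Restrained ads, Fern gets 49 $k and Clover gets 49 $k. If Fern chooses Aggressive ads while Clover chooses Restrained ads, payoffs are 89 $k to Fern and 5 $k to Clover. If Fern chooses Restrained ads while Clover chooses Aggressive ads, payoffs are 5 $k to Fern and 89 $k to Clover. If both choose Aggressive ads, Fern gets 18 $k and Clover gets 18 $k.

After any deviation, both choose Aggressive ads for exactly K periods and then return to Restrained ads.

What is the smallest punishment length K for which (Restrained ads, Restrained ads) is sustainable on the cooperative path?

2

Need Σ_{k=1}^{K} β^k ≥ (89−49)/(49−18) = 1.2903 at β = 3/4.
At K = 1 the sum is 0.7500 < 1.2903; at K = 2 it is 1.3125 ≥ 1.2903.
So the minimum punishment length is K = 2.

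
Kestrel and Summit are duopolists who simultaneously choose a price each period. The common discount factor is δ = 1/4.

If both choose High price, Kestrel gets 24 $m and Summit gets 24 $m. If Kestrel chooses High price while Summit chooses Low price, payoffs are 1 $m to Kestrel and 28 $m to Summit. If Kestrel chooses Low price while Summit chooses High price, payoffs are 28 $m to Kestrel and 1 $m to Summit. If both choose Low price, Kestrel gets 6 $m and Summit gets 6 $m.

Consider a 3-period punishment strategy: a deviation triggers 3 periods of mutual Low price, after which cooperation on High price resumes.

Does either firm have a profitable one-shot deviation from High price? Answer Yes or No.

No

Comparing payoff streams over the 4 periods until play realigns: cooperate → 24(1+δ+…+δ^3); deviate → 28 + 6(δ+…+δ^3).
Cooperation is sustained iff (24−6)(δ+…+δ^3) ≥ 28−24.
δ+…+δ^3 = 1/4·(1−(1/4)^3)/(1−1/4) = 0.3281, and (28−24)/(24−6) = 0.2222.
0.3281 ≥ 0.2222, so cooperation is sustainable.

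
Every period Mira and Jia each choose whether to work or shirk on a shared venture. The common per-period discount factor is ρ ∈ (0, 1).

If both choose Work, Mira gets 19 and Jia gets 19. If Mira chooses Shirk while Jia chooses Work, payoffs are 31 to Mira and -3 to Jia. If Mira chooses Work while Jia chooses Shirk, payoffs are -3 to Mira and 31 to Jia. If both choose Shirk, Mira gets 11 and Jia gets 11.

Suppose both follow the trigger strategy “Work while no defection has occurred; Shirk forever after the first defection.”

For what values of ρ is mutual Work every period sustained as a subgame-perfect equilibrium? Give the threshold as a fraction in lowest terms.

3/5

Cooperation forever yields 19 each period: 19/(1−ρ).
Deviating yields 31 once, then 11 forever: 31 + 11ρ/(1−ρ).
No profitable deviation requires 19/(1−ρ) ≥ 31 + 11ρ/(1−ρ).
Multiplying by (1−ρ): 19 ≥ 31(1−ρ) + 11ρ = 31 − 20ρ.
So 20ρ ≥ 12, i.e. ρ ≥ 12/20 = 3/5.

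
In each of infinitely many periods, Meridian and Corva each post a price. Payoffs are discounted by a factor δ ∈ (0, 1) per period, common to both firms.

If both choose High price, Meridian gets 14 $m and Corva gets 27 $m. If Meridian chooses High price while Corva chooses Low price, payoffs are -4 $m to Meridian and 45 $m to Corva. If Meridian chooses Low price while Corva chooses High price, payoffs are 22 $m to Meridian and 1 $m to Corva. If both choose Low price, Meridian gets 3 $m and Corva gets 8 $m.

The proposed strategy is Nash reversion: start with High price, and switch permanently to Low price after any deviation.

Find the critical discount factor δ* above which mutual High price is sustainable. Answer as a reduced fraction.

Meridian: cooperation gives 14 each period; deviation gives 22 once then 3 forever.
  14/(1−δ) ≥ 22 + 3δ/(1−δ) ⇒ δ ≥ 8/19.
Corva: cooperation gives 27 each period; deviation gives 45 once then 8 forever.
  δ ≥ 18/37.
Both must hold, so the binding constraint is Corva's: δ ≥ 18/37.

18/37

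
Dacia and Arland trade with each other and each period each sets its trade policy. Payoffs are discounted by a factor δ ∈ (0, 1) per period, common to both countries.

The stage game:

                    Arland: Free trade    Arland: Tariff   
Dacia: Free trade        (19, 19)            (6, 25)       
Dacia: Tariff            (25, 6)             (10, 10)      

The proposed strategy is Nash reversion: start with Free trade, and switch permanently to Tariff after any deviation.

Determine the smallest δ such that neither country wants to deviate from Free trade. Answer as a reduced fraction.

2/5

Cooperation forever yields 19 each period: 19/(1−δ).
Deviating yields 25 once, then 10 forever: 25 + 10δ/(1−δ).
No profitable deviation requires 19/(1−δ) ≥ 25 + 10δ/(1−δ).
Multiplying by (1−δ): 19 ≥ 25(1−δ) + 10δ = 25 − 15δ.
So 15δ ≥ 6, i.e. δ ≥ 6/15 = 2/5.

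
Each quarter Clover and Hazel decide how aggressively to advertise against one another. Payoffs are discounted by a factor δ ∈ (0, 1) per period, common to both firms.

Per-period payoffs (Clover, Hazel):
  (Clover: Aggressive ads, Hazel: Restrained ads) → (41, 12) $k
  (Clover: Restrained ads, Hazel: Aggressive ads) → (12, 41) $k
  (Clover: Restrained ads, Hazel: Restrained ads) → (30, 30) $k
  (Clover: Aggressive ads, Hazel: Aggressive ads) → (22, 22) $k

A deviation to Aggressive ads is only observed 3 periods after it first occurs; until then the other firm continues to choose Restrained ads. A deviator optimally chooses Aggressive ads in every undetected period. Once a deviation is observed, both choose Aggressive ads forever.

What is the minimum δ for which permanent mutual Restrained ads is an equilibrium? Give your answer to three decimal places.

Deviating for the 3 undetected periods gains 41−30 = 11 per period over cooperation, then loses 30−22 = 8 per period forever once punishment starts.
Gain: 11(1 + δ + … + δ^2); loss: 8·δ^3/(1−δ).
No profitable deviation ⇔ 11(1−δ^3) ≤ 8·δ^3, i.e. δ^3 ≥ 11/(11+8) = 11/19.
Hence δ ≥ (11/19)^(1/3) ≈ 0.833.

0.833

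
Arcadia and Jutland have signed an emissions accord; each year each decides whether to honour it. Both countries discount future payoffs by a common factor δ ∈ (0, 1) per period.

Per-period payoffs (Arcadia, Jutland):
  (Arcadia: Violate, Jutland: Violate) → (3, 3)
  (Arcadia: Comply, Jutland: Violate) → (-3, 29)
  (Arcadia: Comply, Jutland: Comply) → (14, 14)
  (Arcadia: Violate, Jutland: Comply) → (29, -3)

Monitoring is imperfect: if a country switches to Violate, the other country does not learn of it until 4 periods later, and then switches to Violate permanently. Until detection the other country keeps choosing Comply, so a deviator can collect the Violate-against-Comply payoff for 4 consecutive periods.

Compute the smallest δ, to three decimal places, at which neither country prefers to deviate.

The best deviation is to choose Violate for all 4 undetected periods, earning 29 each, then 3 forever once detected.
Deviation value: 29(1−δ^4)/(1−δ) + 3δ^4/(1−δ); cooperation value: 14/(1−δ).
IC: 14 ≥ 29(1−δ^4) + 3δ^4 = 29 − 26δ^4.
So δ^4 ≥ 15/26, giving δ ≥ (15/26)^(1/4) ≈ 0.872.

0.872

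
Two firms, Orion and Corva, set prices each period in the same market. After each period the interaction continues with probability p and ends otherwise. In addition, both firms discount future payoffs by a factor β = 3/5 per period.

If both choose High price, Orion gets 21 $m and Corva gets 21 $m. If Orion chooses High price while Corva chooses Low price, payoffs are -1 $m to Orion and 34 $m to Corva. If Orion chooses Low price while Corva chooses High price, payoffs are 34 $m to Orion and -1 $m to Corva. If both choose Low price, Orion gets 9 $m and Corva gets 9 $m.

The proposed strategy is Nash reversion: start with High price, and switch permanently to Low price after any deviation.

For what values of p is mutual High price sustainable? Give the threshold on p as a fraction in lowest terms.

13/15

Expected continuation weight on next period's payoff is β·p = 3/5·p, which plays the role of the discount factor.
Cooperation requires 3/5·p ≥ (34−21)/(34−9) = 13/25, hence p ≥ 13/15.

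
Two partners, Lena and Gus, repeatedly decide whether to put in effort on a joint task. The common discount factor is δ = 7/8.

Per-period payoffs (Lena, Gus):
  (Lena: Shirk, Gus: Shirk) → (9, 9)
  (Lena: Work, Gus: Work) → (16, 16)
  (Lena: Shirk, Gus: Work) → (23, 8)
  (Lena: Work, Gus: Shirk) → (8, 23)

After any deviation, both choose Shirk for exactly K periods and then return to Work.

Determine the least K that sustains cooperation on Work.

2

IC: δ(1−δ^K)/(1−δ) ≥ (23−16)/(16−9) = 1.
With δ = 7/8: need 1 − δ^K ≥ 1·(1−7/8)/(7/8), i.e. δ^K ≤ 0.8571.
Since (7/8)^1 = 0.8750 and (7/8)^2 = 0.7656, the smallest such K is 2.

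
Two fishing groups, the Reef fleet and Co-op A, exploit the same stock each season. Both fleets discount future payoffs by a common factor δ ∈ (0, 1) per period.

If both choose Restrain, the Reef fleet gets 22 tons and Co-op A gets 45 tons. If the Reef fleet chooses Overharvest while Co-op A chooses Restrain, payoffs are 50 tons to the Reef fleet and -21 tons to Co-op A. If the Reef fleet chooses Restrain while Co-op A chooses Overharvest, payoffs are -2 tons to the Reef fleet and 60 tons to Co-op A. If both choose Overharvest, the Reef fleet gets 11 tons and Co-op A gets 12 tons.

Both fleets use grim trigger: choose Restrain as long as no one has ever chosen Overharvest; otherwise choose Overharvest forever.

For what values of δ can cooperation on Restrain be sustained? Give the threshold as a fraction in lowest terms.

28/39

the Reef fleet's threshold: (50−22)/(50−11) = 28/39.
Co-op A's threshold: (60−45)/(60−12) = 5/16.
28/39 > 5/16, so the Reef fleet binds and δ* = 28/39.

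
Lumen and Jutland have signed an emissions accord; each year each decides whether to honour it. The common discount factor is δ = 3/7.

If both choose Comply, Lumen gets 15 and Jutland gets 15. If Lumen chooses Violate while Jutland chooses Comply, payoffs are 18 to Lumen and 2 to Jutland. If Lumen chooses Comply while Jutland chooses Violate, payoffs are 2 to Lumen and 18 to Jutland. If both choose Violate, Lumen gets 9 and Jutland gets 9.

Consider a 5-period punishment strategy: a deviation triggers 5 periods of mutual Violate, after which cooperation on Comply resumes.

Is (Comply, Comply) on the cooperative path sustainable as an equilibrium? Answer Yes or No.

A one-shot deviation gives 18 now, then 9 for 5 periods, then back to 15.
Gain from deviating: (18−15) today; loss: (15−9) in each of the next 5 periods.
No-deviation condition: (15−9)(δ+…+δ^5) ≥ 18−15, i.e. δ+…+δ^5 ≥ 1/2.
At δ = 3/7: δ+…+δ^5 = 0.7392 ≥ 0.5000.
So cooperation is sustainable.

Yes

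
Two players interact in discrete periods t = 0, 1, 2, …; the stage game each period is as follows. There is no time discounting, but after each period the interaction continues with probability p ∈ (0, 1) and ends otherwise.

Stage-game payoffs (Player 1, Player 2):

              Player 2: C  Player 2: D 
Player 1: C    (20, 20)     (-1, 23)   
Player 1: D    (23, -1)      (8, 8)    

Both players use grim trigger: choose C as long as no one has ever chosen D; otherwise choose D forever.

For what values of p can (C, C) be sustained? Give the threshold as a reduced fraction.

With no time discounting, the continuation probability p plays the role of the discount factor.
Grim-trigger IC: 20/(1−p) ≥ 23 + 8p/(1−p) ⇒ p ≥ (23−20)/(23−8) = 1/5.

1/5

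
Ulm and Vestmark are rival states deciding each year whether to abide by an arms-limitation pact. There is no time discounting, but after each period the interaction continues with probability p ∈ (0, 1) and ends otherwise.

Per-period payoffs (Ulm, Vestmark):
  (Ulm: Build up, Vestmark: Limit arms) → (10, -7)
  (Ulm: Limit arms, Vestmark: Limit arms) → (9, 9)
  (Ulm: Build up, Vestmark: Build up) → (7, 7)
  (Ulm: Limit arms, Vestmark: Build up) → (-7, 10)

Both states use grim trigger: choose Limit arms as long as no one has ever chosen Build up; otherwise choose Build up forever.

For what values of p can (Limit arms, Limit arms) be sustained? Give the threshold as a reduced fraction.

With no time discounting, the continuation probability p plays the role of the discount factor.
Grim-trigger IC: 9/(1−p) ≥ 10 + 7p/(1−p) ⇒ p ≥ (10−9)/(10−7) = 1/3.

1/3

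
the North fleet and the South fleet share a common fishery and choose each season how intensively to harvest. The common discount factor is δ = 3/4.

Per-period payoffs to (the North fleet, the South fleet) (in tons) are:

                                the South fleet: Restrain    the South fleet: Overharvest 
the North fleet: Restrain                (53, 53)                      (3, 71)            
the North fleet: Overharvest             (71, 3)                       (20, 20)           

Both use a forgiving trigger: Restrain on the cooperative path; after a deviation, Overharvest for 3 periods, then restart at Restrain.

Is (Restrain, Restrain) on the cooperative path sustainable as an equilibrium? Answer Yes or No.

Comparing payoff streams over the 4 periods until play realigns: cooperate → 53(1+δ+…+δ^3); deviate → 71 + 20(δ+…+δ^3).
Cooperation is sustained iff (53−20)(δ+…+δ^3) ≥ 71−53.
δ+…+δ^3 = 3/4·(1−(3/4)^3)/(1−3/4) = 1.7344, and (71−53)/(53−20) = 0.5455.
1.7344 ≥ 0.5455, so cooperation is sustainable.

Yes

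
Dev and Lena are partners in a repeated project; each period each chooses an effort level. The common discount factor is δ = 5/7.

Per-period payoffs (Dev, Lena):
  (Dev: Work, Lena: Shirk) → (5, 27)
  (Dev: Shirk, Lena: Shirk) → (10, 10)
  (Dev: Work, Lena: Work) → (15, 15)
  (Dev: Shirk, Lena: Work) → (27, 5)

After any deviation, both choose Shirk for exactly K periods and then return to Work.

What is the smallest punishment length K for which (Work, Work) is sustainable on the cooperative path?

IC: δ(1−δ^K)/(1−δ) ≥ (27−15)/(15−10) = 12/5.
With δ = 5/7: need 1 − δ^K ≥ 12/5·(1−5/7)/(5/7), i.e. δ^K ≤ 0.0400.
Since (5/7)^9 = 0.0484 and (5/7)^10 = 0.0346, the smallest such K is 10.

10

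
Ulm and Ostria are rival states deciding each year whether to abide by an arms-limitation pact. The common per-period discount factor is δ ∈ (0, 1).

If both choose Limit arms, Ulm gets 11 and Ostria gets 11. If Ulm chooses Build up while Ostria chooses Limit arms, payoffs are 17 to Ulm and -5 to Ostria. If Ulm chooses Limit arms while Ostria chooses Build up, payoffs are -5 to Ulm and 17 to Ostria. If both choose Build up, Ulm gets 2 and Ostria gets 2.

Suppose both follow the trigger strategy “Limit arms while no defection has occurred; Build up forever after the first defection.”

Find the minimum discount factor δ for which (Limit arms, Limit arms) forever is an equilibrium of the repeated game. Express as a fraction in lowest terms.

Under grim trigger the critical discount factor is (T−C)/(T−P) with T = 17, C = 11, P = 2.
δ* = (17−11)/(17−2) = 6/15 = 2/5.

2/5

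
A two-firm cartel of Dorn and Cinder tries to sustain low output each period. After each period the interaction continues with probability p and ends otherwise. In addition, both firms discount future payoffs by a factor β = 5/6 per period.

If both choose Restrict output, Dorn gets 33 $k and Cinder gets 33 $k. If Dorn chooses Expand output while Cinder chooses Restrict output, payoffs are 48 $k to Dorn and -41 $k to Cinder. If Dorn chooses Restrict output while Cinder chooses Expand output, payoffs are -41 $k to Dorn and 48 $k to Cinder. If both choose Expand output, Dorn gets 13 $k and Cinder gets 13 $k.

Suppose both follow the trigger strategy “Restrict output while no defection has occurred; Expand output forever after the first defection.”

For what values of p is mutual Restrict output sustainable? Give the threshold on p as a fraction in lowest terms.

18/35

With continuation probability p and discount β, the effective per-period discount factor is βp.
Grim-trigger IC: βp ≥ (48−33)/(48−13) = 3/7.
So p ≥ (3/7)/(5/6) = 18/35.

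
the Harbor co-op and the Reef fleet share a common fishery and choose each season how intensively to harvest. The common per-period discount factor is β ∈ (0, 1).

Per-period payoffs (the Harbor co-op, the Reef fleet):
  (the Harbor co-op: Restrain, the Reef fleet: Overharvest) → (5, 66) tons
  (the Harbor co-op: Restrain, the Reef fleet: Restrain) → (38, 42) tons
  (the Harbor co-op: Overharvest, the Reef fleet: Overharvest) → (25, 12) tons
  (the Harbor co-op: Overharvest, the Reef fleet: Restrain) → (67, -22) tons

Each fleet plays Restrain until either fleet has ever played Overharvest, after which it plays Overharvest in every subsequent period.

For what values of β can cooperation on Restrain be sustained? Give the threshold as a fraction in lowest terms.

For the Harbor co-op: deviation gain 67−38 = 29, per-period punishment loss 38−25 = 13. IC gives β ≥ 29/42.
For the Reef fleet: gain 24, loss 30 per period, so β ≥ 24/54 = 4/9.
The tighter constraint is the Harbor co-op's, so cooperation needs β ≥ 29/42.

29/42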